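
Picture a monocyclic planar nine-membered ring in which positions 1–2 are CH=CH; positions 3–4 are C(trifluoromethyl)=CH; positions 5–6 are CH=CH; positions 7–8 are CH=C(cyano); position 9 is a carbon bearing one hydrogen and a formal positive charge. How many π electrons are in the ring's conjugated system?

8

The p orbitals form a continuous loop: each doubly-bonded ring atom is sp² with one p-orbital electron; the carbocation has an empty p orbital. The ring is fully conjugated.
Tallying contributions gives 4 × 2 = 8 from the double-bond units + 0 from the CH(+) atom = 8.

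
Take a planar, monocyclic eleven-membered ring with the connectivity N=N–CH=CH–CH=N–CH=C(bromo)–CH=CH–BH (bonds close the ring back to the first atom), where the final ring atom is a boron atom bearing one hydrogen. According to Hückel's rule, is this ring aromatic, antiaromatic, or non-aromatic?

Every ring atom contributes a p orbital perpendicular to the ring (the double-bond atoms are sp², each contributing one p electron; each =N– nitrogen is pyridine-type (lone pair in the sp² plane, one electron in the p orbital); the boron has an empty p orbital), so the π system is cyclic and fully conjugated.
Counting π electrons: 5 × 2 = 10 from the double-bond units + 0 from the BH atom = 10.
That gives a 4n+2 count (10, n = 2).

Aromatic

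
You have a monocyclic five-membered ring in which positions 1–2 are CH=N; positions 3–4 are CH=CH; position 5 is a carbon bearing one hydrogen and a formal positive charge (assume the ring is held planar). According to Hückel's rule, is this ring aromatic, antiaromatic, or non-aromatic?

Check conjugation: each doubly-bonded ring atom is sp² with one p-orbital electron; each sp² =N– keeps its lone pair in-plane and puts one electron into the π system; the carbocation has an empty p orbital — every position has a p orbital, so the cyclic π system is continuous.
Adding the contributions, 2 × 2 = 4 from the double-bond units + 0 from the CH(+) atom = 4.
4 = 4(1); a planar, fully conjugated 4n system is antiaromatic.

Antiaromatic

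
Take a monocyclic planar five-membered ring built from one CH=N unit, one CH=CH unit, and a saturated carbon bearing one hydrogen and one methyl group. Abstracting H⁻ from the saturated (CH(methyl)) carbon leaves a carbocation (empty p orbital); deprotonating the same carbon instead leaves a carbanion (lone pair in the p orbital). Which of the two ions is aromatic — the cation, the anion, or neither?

The anion

Both ions have a continuous loop of p orbitals — each ring atom is sp².
Cation: 2 × 2 + 0 = 4 π electrons → 4(1), antiaromatic.
Anion: 2 × 2 + 2 = 6 π electrons → 4(1)+2, aromatic.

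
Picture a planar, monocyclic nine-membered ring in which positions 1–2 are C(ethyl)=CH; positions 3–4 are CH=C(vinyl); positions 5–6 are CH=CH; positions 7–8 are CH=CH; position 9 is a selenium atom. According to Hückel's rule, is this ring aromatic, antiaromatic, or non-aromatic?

Aromatic

Every ring atom contributes a p orbital perpendicular to the ring (every atom in a ring double bond is sp² and brings one electron to the p orbital; the selenium donates one lone pair from its p orbital), so the π system is cyclic and fully conjugated.
Adding the contributions, 4 × 2 = 8 from the double-bond units + 2 from the Se atom = 10.
With 10 π electrons (n = 2), the Hückel 4n+2 condition holds.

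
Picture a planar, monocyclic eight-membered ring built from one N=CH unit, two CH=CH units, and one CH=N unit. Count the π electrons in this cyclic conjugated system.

8

All ring atoms are sp² and supply a p orbital to the ring (the double-bond atoms are sp², each contributing one p electron; each sp² =N– keeps its lone pair in-plane and puts one electron into the π system); the conjugation is uninterrupted.
Tallying contributions gives 4 × 2 = 8 from the 4 double-bond units.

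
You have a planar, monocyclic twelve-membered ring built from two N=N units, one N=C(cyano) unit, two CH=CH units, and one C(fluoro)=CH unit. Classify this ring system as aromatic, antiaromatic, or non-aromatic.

Antiaromatic

The p orbitals form a continuous loop: every atom in a ring double bond is sp² and brings one electron to the p orbital; each sp² =N– keeps its lone pair in-plane and puts one electron into the π system. The ring is fully conjugated.
Counting π electrons: 6 × 2 = 12 from the 6 double-bond units.
A 4n π count (12, n = 3) in a planar conjugated ring means antiaromatic.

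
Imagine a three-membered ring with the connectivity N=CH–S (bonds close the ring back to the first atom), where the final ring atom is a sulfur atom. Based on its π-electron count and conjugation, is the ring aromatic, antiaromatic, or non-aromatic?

Every ring atom contributes a p orbital perpendicular to the ring (the double-bond atoms are sp², each contributing one p electron; the doubly-bonded nitrogens are pyridine-type — their lone pairs lie in the ring plane, leaving one electron in the p orbital; the sulfur donates one lone pair from its p orbital), so the π system is cyclic and fully conjugated.
π-electron count: 1 × 2 = 2 from the double-bond unit + 2 from the S atom = 4.
4 is a 4n count (n = 1), so the planar conjugated ring is antiaromatic.

Antiaromatic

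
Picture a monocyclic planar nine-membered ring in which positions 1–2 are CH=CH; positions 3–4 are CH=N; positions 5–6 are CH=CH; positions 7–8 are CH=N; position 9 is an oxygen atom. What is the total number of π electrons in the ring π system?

Every ring atom contributes a p orbital perpendicular to the ring (the double-bond atoms are sp², each contributing one p electron; each sp² =N– keeps its lone pair in-plane and puts one electron into the π system; the oxygen donates one lone pair from its p orbital), so the π system is cyclic and fully conjugated.
Adding the contributions, 4 × 2 = 8 from the double-bond units + 2 from the O atom = 10.

10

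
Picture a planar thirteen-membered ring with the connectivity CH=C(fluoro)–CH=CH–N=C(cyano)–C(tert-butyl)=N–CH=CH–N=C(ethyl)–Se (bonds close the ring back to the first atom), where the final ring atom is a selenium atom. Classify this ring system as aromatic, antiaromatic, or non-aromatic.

Aromatic

The p orbitals form a continuous loop: each doubly-bonded ring atom is sp² with one p-orbital electron; each =N– nitrogen is pyridine-type (lone pair in the sp² plane, one electron in the p orbital); the selenium donates one lone pair from its p orbital. The ring is fully conjugated.
Adding the contributions, 6 × 2 = 12 from the double-bond units + 2 from the Se atom = 14.
Since 14 = 4·3 + 2, the ring meets the 4n+2 criterion.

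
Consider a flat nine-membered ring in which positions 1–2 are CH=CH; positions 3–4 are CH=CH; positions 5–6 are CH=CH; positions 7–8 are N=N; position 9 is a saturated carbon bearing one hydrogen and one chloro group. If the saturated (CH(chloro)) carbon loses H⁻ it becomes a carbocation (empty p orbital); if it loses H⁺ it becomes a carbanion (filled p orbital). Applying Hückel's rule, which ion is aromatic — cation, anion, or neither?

In both ions every ring atom is sp² and contributes a p orbital, so both rings are fully conjugated.
Cation: 4 × 2 + 0 = 8 π electrons → 4(2), antiaromatic.
Anion: 4 × 2 + 2 = 10 π electrons → 4(2)+2, aromatic.

The anion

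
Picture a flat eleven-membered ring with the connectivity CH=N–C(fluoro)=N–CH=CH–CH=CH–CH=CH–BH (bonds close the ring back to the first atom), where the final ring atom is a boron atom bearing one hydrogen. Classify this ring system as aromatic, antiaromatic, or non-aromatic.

Aromatic

The p orbitals form a continuous loop: each doubly-bonded ring atom is sp² with one p-orbital electron; the doubly-bonded nitrogens are pyridine-type — their lone pairs lie in the ring plane, leaving one electron in the p orbital; the boron has an empty p orbital. The ring is fully conjugated.
Adding the contributions, 5 × 2 = 10 from the double-bond units + 0 from the BH atom = 10.
Since 10 = 4·2 + 2, the ring meets the 4n+2 criterion.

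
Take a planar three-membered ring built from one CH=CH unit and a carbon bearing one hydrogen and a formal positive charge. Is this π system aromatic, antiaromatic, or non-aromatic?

Aromatic

Every ring atom contributes a p orbital perpendicular to the ring (the double-bond atoms are sp², each contributing one p electron; the carbocation has an empty p orbital), so the π system is cyclic and fully conjugated.
π-electron count: 1 × 2 = 2 from the double-bond unit + 0 from the CH(+) atom = 2.
With 2 π electrons (n = 0), the Hückel 4n+2 condition holds.
(The species described is the cyclopropenyl cation.)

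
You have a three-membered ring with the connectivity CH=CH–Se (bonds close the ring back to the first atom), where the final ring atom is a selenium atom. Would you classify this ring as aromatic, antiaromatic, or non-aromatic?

Every ring atom contributes a p orbital perpendicular to the ring (each doubly-bonded ring atom is sp² with one p-orbital electron; the selenium donates one lone pair from its p orbital), so the π system is cyclic and fully conjugated.
Adding the contributions, 1 × 2 = 2 from the double-bond unit + 2 from the Se atom = 4.
A 4n π count (4, n = 1) in a planar conjugated ring means antiaromatic.

Antiaromatic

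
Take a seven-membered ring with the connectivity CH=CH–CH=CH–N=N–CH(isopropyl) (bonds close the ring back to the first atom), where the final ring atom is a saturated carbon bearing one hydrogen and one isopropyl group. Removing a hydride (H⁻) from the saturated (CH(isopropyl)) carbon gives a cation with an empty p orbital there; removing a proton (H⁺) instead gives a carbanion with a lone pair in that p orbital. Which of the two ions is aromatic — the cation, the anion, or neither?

The cation

In either ion the ring is fully conjugated: every atom, including the new sp² carbon, supplies a p orbital.
Cation: 3 × 2 + 0 = 6 π electrons → 4(1)+2, aromatic.
Anion: 3 × 2 + 2 = 8 π electrons → 4(2), antiaromatic.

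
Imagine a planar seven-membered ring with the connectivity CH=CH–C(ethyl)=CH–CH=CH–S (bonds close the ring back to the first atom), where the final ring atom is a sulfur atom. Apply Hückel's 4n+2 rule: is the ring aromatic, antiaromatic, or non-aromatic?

Antiaromatic

Every ring atom contributes a p orbital perpendicular to the ring (the double-bond atoms are sp², each contributing one p electron; the sulfur donates one lone pair from its p orbital), so the π system is cyclic and fully conjugated.
Adding the contributions, 3 × 2 = 6 from the double-bond units + 2 from the S atom = 8.
With 8 = 4·2 π electrons, Hückel's rule classifies the planar ring as antiaromatic.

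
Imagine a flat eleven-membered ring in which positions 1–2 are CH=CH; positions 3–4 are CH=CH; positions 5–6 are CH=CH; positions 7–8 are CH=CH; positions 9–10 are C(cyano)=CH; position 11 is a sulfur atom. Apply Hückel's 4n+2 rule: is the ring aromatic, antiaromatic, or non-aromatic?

The p orbitals form a continuous loop: every atom in a ring double bond is sp² and brings one electron to the p orbital; the sulfur donates one lone pair from its p orbital. The ring is fully conjugated.
Counting π electrons: 5 × 2 = 10 from the double-bond units + 2 from the S atom = 12.
12 = 4(3); a planar, fully conjugated 4n system is antiaromatic.

Antiaromatic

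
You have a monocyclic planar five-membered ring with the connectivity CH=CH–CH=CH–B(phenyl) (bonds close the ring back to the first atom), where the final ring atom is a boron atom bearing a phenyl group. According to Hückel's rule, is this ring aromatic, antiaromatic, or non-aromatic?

Antiaromatic

Check conjugation: the double-bond atoms are sp², each contributing one p electron; the boron has an empty p orbital — every position has a p orbital, so the cyclic π system is continuous.
Tallying contributions gives 2 × 2 = 4 from the double-bond units + 0 from the B(phenyl) atom = 4.
A 4n π count (4, n = 1) in a planar conjugated ring means antiaromatic.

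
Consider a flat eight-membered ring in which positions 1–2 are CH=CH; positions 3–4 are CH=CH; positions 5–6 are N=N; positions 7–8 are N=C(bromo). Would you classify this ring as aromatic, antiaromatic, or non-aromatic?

Check conjugation: each doubly-bonded ring atom is sp² with one p-orbital electron; each =N– nitrogen is pyridine-type (lone pair in the sp² plane, one electron in the p orbital) — every position has a p orbital, so the cyclic π system is continuous.
Tallying contributions gives 4 × 2 = 8 from the 4 double-bond units.
A 4n π count (8, n = 2) in a planar conjugated ring means antiaromatic.

Antiaromatic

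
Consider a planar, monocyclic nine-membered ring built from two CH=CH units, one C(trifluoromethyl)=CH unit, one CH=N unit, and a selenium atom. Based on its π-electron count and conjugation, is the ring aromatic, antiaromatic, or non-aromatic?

Aromatic

Every ring atom contributes a p orbital perpendicular to the ring (every atom in a ring double bond is sp² and brings one electron to the p orbital; the doubly-bonded nitrogens are pyridine-type — their lone pairs lie in the ring plane, leaving one electron in the p orbital; the selenium donates one lone pair from its p orbital), so the π system is cyclic and fully conjugated.
π-electron count: 4 × 2 = 8 from the double-bond units + 2 from the Se atom = 10.
That gives a 4n+2 count (10, n = 2).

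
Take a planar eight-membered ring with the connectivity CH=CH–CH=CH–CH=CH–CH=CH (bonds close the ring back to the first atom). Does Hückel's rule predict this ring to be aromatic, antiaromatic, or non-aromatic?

Antiaromatic

Every ring atom contributes a p orbital perpendicular to the ring (every atom in a ring double bond is sp² and brings one electron to the p orbital), so the π system is cyclic and fully conjugated.
Counting π electrons: 4 × 2 = 8 from the 4 double-bond units.
8 = 4(2); a planar, fully conjugated 4n system is antiaromatic.
This is cyclooctatetraene.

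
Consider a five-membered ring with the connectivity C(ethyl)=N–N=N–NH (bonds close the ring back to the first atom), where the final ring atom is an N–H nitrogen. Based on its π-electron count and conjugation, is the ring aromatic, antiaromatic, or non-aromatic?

Aromatic

The p orbitals form a continuous loop: each doubly-bonded ring atom is sp² with one p-orbital electron; the doubly-bonded nitrogens are pyridine-type — their lone pairs lie in the ring plane, leaving one electron in the p orbital; the pyrrole-type nitrogen donates its lone pair from the p orbital. The ring is fully conjugated.
Tallying contributions gives 2 × 2 = 4 from the double-bond units + 2 from the NH atom = 6.
With 6 π electrons (n = 1), the Hückel 4n+2 condition holds.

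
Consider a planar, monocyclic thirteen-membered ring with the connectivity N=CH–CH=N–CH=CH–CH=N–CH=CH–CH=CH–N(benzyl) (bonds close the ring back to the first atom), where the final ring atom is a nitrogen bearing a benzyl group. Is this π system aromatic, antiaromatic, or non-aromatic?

Aromatic

The p orbitals form a continuous loop: the double-bond atoms are sp², each contributing one p electron; each =N– nitrogen is pyridine-type (lone pair in the sp² plane, one electron in the p orbital); the pyrrole-type nitrogen donates its lone pair from the p orbital. The ring is fully conjugated.
Tallying contributions gives 6 × 2 = 12 from the double-bond units + 2 from the N(benzyl) atom = 14.
14 = 4(3) + 2, which satisfies Hückel's 4n+2 rule.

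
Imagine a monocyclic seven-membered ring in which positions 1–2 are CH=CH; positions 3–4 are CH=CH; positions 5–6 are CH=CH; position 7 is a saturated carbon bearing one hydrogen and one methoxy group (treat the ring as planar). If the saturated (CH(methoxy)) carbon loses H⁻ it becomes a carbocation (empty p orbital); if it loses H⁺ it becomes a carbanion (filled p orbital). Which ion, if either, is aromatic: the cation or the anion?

In both ions every ring atom is sp² and contributes a p orbital, so both rings are fully conjugated.
Cation: 3 × 2 + 0 = 6 π electrons → 4(1)+2, aromatic.
Anion: 3 × 2 + 2 = 8 π electrons → 4(2), antiaromatic.

The cation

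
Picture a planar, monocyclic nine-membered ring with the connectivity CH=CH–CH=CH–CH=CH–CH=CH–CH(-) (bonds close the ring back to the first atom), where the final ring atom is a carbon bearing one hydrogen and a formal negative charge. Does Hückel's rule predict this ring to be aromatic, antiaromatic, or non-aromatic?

Check conjugation: the double-bond atoms are sp², each contributing one p electron; the carbanion's lone pair occupies the p orbital — every position has a p orbital, so the cyclic π system is continuous.
Counting π electrons: 4 × 2 = 8 from the double-bond units + 2 from the CH(-) atom = 10.
That gives a 4n+2 count (10, n = 2).

Aromatic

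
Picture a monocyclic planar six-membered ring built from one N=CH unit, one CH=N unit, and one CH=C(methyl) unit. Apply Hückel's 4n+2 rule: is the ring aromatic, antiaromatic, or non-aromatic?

Check conjugation: every atom in a ring double bond is sp² and brings one electron to the p orbital; the doubly-bonded nitrogens are pyridine-type — their lone pairs lie in the ring plane, leaving one electron in the p orbital — every position has a p orbital, so the cyclic π system is continuous.
Adding the contributions, 3 × 2 = 6 from the 3 double-bond units.
6 = 4(1) + 2, which satisfies Hückel's 4n+2 rule.

Aromatic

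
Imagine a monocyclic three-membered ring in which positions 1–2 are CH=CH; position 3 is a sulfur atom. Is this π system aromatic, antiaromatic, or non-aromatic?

Antiaromatic

Every ring atom contributes a p orbital perpendicular to the ring (each doubly-bonded ring atom is sp² with one p-orbital electron; the sulfur donates one lone pair from its p orbital), so the π system is cyclic and fully conjugated.
Counting π electrons: 1 × 2 = 2 from the double-bond unit + 2 from the S atom = 4.
4 is a 4n count (n = 1), so the planar conjugated ring is antiaromatic.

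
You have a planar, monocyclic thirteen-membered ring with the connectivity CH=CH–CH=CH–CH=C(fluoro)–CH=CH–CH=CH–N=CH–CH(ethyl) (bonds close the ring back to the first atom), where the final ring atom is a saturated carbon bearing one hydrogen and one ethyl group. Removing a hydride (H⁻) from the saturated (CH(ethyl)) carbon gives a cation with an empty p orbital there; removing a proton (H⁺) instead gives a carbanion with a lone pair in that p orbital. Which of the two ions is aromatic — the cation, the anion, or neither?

The anion

In either ion the ring is fully conjugated: every atom, including the new sp² carbon, supplies a p orbital.
Cation: 6 × 2 + 0 = 12 π electrons → 4(3), antiaromatic.
Anion: 6 × 2 + 2 = 14 π electrons → 4(3)+2, aromatic.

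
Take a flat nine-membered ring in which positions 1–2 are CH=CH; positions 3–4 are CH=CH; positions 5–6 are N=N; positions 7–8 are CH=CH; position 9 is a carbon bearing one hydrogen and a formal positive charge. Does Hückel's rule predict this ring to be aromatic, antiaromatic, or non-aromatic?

Every ring atom contributes a p orbital perpendicular to the ring (each doubly-bonded ring atom is sp² with one p-orbital electron; each sp² =N– keeps its lone pair in-plane and puts one electron into the π system; the carbocation has an empty p orbital), so the π system is cyclic and fully conjugated.
Counting π electrons: 4 × 2 = 8 from the double-bond units + 0 from the CH(+) atom = 8.
With 8 = 4·2 π electrons, Hückel's rule classifies the planar ring as antiaromatic.

Antiaromatic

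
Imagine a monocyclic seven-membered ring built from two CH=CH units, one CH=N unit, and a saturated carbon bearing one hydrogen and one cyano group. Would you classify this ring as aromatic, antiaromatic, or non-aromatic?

Because that saturated carbon is sp³ and has no p orbital in the ring π system at the CH(cyano) position, the π system cannot extend all the way around the ring.
A ring that is not fully conjugated cannot be aromatic or antiaromatic regardless of its π-electron count.

Non-aromatic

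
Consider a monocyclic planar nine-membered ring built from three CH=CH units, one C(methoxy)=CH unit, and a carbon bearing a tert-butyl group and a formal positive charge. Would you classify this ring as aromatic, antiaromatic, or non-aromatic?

The p orbitals form a continuous loop: every atom in a ring double bond is sp² and brings one electron to the p orbital; the carbocation has an empty p orbital. The ring is fully conjugated.
Adding the contributions, 4 × 2 = 8 from the double-bond units + 0 from the C(tert-butyl)(+) atom = 8.
8 is a 4n count (n = 2), so the planar conjugated ring is antiaromatic.

Antiaromatic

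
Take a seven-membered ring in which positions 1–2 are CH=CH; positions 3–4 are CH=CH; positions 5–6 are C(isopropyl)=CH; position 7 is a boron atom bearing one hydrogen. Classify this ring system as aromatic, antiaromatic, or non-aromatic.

Aromatic

The p orbitals form a continuous loop: the double-bond atoms are sp², each contributing one p electron; the boron has an empty p orbital. The ring is fully conjugated.
π-electron count: 3 × 2 = 6 from the double-bond units + 0 from the BH atom = 6.
Since 6 = 4·1 + 2, the ring meets the 4n+2 criterion.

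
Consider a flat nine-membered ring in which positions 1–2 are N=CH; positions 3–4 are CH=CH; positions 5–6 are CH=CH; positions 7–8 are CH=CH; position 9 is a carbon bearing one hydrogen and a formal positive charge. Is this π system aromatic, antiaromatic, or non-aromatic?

Every ring atom contributes a p orbital perpendicular to the ring (each doubly-bonded ring atom is sp² with one p-orbital electron; each sp² =N– keeps its lone pair in-plane and puts one electron into the π system; the carbocation has an empty p orbital), so the π system is cyclic and fully conjugated.
π-electron count: 4 × 2 = 8 from the double-bond units + 0 from the CH(+) atom = 8.
8 is a 4n count (n = 2), so the planar conjugated ring is antiaromatic.

Antiaromatic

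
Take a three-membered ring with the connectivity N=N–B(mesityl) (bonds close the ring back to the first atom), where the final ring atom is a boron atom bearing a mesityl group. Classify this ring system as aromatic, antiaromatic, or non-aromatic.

Aromatic

Check conjugation: each doubly-bonded ring atom is sp² with one p-orbital electron; each =N– nitrogen is pyridine-type (lone pair in the sp² plane, one electron in the p orbital); the boron has an empty p orbital — every position has a p orbital, so the cyclic π system is continuous.
Counting π electrons: 1 × 2 = 2 from the double-bond unit + 0 from the B(mesityl) atom = 2.
Since 2 = 4·0 + 2, the ring meets the 4n+2 criterion.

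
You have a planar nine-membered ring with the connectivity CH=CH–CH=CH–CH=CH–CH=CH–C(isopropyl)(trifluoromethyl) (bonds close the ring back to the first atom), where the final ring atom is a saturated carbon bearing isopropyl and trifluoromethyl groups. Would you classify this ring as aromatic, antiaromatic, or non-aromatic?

Non-aromatic

The C(isopropyl)(trifluoromethyl) carbon is saturated: that saturated carbon is sp³ and has no p orbital in the ring π system. Conjugation is not continuous around the ring.
Without a continuous loop of overlapping p orbitals the Hückel electron count never comes into play.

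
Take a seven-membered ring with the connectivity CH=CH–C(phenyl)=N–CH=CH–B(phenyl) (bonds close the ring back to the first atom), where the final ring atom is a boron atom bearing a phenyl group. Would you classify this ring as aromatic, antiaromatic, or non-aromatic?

Aromatic

The p orbitals form a continuous loop: the double-bond atoms are sp², each contributing one p electron; each =N– nitrogen is pyridine-type (lone pair in the sp² plane, one electron in the p orbital); the boron has an empty p orbital. The ring is fully conjugated.
Counting π electrons: 3 × 2 = 6 from the double-bond units + 0 from the B(phenyl) atom = 6.
Since 6 = 4·1 + 2, the ring meets the 4n+2 criterion.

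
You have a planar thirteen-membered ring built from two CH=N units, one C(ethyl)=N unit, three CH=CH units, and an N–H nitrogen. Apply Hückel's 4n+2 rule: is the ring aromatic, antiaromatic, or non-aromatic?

Aromatic

All ring atoms are sp² and supply a p orbital to the ring (each doubly-bonded ring atom is sp² with one p-orbital electron; each =N– nitrogen is pyridine-type (lone pair in the sp² plane, one electron in the p orbital); the pyrrole-type nitrogen donates its lone pair from the p orbital); the conjugation is uninterrupted.
π-electron count: 6 × 2 = 12 from the double-bond units + 2 from the NH atom = 14.
That gives a 4n+2 count (14, n = 3).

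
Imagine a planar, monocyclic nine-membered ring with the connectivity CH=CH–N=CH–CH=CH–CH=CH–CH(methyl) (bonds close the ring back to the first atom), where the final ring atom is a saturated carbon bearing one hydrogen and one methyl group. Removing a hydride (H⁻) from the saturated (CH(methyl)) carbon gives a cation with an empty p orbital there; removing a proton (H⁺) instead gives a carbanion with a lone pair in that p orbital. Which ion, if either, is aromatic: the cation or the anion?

In either ion the ring is fully conjugated: every atom, including the new sp² carbon, supplies a p orbital.
Cation: 4 × 2 + 0 = 8 π electrons → 4(2), antiaromatic.
Anion: 4 × 2 + 2 = 10 π electrons → 4(2)+2, aromatic.

The anion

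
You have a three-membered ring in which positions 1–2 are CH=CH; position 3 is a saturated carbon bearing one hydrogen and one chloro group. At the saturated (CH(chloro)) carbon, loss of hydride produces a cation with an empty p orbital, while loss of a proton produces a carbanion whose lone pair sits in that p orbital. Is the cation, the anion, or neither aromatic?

The cation

In either ion the ring is fully conjugated: every atom, including the new sp² carbon, supplies a p orbital.
Cation: 1 × 2 + 0 = 2 π electrons → 4(0)+2, aromatic.
Anion: 1 × 2 + 2 = 4 π electrons → 4(1), antiaromatic.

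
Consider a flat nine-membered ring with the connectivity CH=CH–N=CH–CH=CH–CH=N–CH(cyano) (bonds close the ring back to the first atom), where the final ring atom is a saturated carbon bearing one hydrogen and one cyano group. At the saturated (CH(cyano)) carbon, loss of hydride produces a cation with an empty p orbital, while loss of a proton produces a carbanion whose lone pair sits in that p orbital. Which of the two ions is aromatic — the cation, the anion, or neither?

In both ions every ring atom is sp² and contributes a p orbital, so both rings are fully conjugated.
Cation: 4 × 2 + 0 = 8 π electrons → 4(2), antiaromatic.
Anion: 4 × 2 + 2 = 10 π electrons → 4(2)+2, aromatic.

The anion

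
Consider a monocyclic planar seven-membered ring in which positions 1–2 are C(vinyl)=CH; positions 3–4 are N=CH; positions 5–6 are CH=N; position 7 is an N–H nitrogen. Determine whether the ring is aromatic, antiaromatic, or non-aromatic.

Antiaromatic

The p orbitals form a continuous loop: the double-bond atoms are sp², each contributing one p electron; the doubly-bonded nitrogens are pyridine-type — their lone pairs lie in the ring plane, leaving one electron in the p orbital; the pyrrole-type nitrogen donates its lone pair from the p orbital. The ring is fully conjugated.
π-electron count: 3 × 2 = 6 from the double-bond units + 2 from the NH atom = 8.
With 8 = 4·2 π electrons, Hückel's rule classifies the planar ring as antiaromatic.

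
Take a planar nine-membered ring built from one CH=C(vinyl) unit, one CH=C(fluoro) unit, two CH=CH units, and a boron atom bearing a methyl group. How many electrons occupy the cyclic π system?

Check conjugation: each doubly-bonded ring atom is sp² with one p-orbital electron; the boron has an empty p orbital — every position has a p orbital, so the cyclic π system is continuous.
Tallying contributions gives 4 × 2 = 8 from the double-bond units + 0 from the B(methyl) atom = 8.

8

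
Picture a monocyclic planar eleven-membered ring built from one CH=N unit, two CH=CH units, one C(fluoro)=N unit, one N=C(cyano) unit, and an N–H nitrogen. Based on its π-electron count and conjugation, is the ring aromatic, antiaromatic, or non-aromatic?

Check conjugation: each doubly-bonded ring atom is sp² with one p-orbital electron; the doubly-bonded nitrogens are pyridine-type — their lone pairs lie in the ring plane, leaving one electron in the p orbital; the pyrrole-type nitrogen donates its lone pair from the p orbital — every position has a p orbital, so the cyclic π system is continuous.
Tallying contributions gives 5 × 2 = 10 from the double-bond units + 2 from the NH atom = 12.
With 12 = 4·3 π electrons, Hückel's rule classifies the planar ring as antiaromatic.

Antiaromatic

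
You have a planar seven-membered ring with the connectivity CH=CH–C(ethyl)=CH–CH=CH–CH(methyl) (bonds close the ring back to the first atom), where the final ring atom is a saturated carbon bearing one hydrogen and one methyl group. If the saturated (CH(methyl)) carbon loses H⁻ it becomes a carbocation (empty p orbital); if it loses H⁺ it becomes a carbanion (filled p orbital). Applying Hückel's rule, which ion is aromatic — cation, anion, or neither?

Both ions have a continuous loop of p orbitals — each ring atom is sp².
Cation: 3 × 2 + 0 = 6 π electrons → 4(1)+2, aromatic.
Anion: 3 × 2 + 2 = 8 π electrons → 4(2), antiaromatic.

The cation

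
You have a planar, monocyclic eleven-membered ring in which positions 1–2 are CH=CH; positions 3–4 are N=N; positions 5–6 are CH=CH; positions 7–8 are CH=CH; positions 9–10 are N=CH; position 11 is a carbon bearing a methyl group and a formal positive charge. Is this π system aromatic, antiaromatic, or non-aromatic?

All ring atoms are sp² and supply a p orbital to the ring (every atom in a ring double bond is sp² and brings one electron to the p orbital; the doubly-bonded nitrogens are pyridine-type — their lone pairs lie in the ring plane, leaving one electron in the p orbital; the carbocation has an empty p orbital); the conjugation is uninterrupted.
π-electron count: 5 × 2 = 10 from the double-bond units + 0 from the C(methyl)(+) atom = 10.
Since 10 = 4·2 + 2, the ring meets the 4n+2 criterion.

Aromatic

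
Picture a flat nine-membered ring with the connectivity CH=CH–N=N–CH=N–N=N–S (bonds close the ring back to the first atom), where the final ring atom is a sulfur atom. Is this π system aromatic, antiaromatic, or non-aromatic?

All ring atoms are sp² and supply a p orbital to the ring (each doubly-bonded ring atom is sp² with one p-orbital electron; the doubly-bonded nitrogens are pyridine-type — their lone pairs lie in the ring plane, leaving one electron in the p orbital; the sulfur donates one lone pair from its p orbital); the conjugation is uninterrupted.
Adding the contributions, 4 × 2 = 8 from the double-bond units + 2 from the S atom = 10.
That gives a 4n+2 count (10, n = 2).

Aromatic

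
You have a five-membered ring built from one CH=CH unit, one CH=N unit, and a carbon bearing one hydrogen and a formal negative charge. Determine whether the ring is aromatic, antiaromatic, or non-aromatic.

Aromatic

All ring atoms are sp² and supply a p orbital to the ring (each doubly-bonded ring atom is sp² with one p-orbital electron; each =N– nitrogen is pyridine-type (lone pair in the sp² plane, one electron in the p orbital); the carbanion's lone pair occupies the p orbital); the conjugation is uninterrupted.
Tallying contributions gives 2 × 2 = 4 from the double-bond units + 2 from the CH(-) atom = 6.
That gives a 4n+2 count (6, n = 1).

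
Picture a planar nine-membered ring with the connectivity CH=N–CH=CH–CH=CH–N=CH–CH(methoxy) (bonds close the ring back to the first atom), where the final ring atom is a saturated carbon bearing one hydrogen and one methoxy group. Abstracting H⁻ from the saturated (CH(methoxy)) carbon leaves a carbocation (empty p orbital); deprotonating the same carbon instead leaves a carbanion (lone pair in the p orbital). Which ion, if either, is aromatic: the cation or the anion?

The anion

Once that carbon is sp², every ring atom has a p orbital and both ions are fully conjugated.
Cation: 4 × 2 + 0 = 8 π electrons → 4(2), antiaromatic.
Anion: 4 × 2 + 2 = 10 π electrons → 4(2)+2, aromatic.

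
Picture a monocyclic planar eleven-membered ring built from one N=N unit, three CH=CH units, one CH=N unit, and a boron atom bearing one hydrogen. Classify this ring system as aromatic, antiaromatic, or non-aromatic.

Aromatic

Every ring atom contributes a p orbital perpendicular to the ring (every atom in a ring double bond is sp² and brings one electron to the p orbital; each sp² =N– keeps its lone pair in-plane and puts one electron into the π system; the boron has an empty p orbital), so the π system is cyclic and fully conjugated.
Tallying contributions gives 5 × 2 = 10 from the double-bond units + 0 from the BH atom = 10.
With 10 π electrons (n = 2), the Hückel 4n+2 condition holds.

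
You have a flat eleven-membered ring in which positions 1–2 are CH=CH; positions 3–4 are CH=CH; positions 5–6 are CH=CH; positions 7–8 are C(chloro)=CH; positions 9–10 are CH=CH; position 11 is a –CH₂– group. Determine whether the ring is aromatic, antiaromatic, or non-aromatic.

Non-aromatic

The CH2 position has four σ bonds — the tetrahedral CH₂ carbon is sp³ and has no p orbital in the ring π system — so the cyclic conjugation is interrupted.
Hückel's rule only applies to fully conjugated rings, so this one is simply non-aromatic.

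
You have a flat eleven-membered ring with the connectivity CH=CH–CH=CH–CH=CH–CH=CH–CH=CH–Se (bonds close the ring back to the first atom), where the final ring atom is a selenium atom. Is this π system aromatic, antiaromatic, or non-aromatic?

Every ring atom contributes a p orbital perpendicular to the ring (the double-bond atoms are sp², each contributing one p electron; the selenium donates one lone pair from its p orbital), so the π system is cyclic and fully conjugated.
Tallying contributions gives 5 × 2 = 10 from the double-bond units + 2 from the Se atom = 12.
With 12 = 4·3 π electrons, Hückel's rule classifies the planar ring as antiaromatic.

Antiaromatic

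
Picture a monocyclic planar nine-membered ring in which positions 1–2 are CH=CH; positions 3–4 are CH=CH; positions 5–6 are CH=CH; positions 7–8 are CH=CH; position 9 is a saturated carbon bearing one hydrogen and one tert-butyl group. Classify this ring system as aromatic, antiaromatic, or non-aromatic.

Non-aromatic

The CH(tert-butyl) carbon is saturated: that saturated carbon is sp³ and has no p orbital in the ring π system. Conjugation is not continuous around the ring.
Without a continuous loop of overlapping p orbitals the Hückel electron count never comes into play.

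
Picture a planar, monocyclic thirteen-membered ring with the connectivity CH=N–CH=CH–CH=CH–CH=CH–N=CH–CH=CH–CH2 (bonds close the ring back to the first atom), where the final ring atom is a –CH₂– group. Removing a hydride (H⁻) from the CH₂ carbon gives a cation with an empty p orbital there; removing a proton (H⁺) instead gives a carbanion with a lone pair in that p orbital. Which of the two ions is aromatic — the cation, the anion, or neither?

Once that carbon is sp², every ring atom has a p orbital and both ions are fully conjugated.
Cation: 6 × 2 + 0 = 12 π electrons → 4(3), antiaromatic.
Anion: 6 × 2 + 2 = 14 π electrons → 4(3)+2, aromatic.

The anion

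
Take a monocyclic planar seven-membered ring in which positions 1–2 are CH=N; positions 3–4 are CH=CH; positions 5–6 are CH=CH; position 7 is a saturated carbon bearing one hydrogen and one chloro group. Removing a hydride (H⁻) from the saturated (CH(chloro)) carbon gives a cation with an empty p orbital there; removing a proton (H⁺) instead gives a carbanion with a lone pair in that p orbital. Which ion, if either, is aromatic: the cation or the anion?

The cation

In either ion the ring is fully conjugated: every atom, including the new sp² carbon, supplies a p orbital.
Cation: 3 × 2 + 0 = 6 π electrons → 4(1)+2, aromatic.
Anion: 3 × 2 + 2 = 8 π electrons → 4(2), antiaromatic.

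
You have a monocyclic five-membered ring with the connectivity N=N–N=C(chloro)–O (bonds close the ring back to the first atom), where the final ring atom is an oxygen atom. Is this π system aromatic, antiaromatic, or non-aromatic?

Aromatic

The p orbitals form a continuous loop: each doubly-bonded ring atom is sp² with one p-orbital electron; each sp² =N– keeps its lone pair in-plane and puts one electron into the π system; the oxygen donates one lone pair from its p orbital. The ring is fully conjugated.
Counting π electrons: 2 × 2 = 4 from the double-bond units + 2 from the O atom = 6.
That gives a 4n+2 count (6, n = 1).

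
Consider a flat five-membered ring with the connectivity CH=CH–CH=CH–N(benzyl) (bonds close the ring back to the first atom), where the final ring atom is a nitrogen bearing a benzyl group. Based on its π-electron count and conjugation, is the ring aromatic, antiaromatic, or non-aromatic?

All ring atoms are sp² and supply a p orbital to the ring (every atom in a ring double bond is sp² and brings one electron to the p orbital; the pyrrole-type nitrogen donates its lone pair from the p orbital); the conjugation is uninterrupted.
Counting π electrons: 2 × 2 = 4 from the double-bond units + 2 from the N(benzyl) atom = 6.
Since 6 = 4·1 + 2, the ring meets the 4n+2 criterion.

Aromatic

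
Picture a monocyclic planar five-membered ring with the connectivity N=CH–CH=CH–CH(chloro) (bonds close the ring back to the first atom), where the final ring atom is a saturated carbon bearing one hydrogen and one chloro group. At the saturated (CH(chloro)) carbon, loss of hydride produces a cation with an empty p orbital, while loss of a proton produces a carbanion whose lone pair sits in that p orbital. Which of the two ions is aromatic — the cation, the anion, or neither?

Both ions have a continuous loop of p orbitals — each ring atom is sp².
Cation: 2 × 2 + 0 = 4 π electrons → 4(1), antiaromatic.
Anion: 2 × 2 + 2 = 6 π electrons → 4(1)+2, aromatic.

The anion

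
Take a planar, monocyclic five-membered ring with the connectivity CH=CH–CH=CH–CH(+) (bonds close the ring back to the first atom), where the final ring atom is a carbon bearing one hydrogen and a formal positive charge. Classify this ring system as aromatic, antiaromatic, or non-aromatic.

All ring atoms are sp² and supply a p orbital to the ring (each doubly-bonded ring atom is sp² with one p-orbital electron; the carbocation has an empty p orbital); the conjugation is uninterrupted.
Counting π electrons: 2 × 2 = 4 from the double-bond units + 0 from the CH(+) atom = 4.
With 4 = 4·1 π electrons, Hückel's rule classifies the planar ring as antiaromatic.

Antiaromatic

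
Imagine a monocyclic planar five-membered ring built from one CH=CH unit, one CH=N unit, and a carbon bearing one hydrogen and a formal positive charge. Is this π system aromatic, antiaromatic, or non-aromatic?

Antiaromatic

All ring atoms are sp² and supply a p orbital to the ring (every atom in a ring double bond is sp² and brings one electron to the p orbital; the doubly-bonded nitrogens are pyridine-type — their lone pairs lie in the ring plane, leaving one electron in the p orbital; the carbocation has an empty p orbital); the conjugation is uninterrupted.
Counting π electrons: 2 × 2 = 4 from the double-bond units + 0 from the CH(+) atom = 4.
A 4n π count (4, n = 1) in a planar conjugated ring means antiaromatic.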